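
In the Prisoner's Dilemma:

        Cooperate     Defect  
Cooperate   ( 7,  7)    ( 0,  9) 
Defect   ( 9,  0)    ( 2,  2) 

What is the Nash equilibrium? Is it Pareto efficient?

(Defect, Defect) is NE; not Pareto efficient

Work:
Defect dominates Cooperate for both players:
If P2 cooperates: Defect (9) > Cooperate (7)
If P2 defects: Defect (2) > Cooperate (0)
NE: (Defect, Defect) with payoff (2, 2)
But (Cooperate, Cooperate) = (7, 7) Pareto dominates (2, 2)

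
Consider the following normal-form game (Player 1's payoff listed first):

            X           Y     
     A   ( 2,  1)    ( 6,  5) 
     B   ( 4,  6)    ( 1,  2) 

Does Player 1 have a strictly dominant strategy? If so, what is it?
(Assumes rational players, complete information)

No strictly dominant strategy exists for Player 1

Work:
A strategy strictly dominates another if it gives a strictly higher payoff against every opponent action. Compare each pair of P1's strategies column-by-column:
  A vs B: [2 vs 4, 6 vs 1] → A does not strictly dominate B (column X: 2 ≤ 4)
  B vs A: [4 vs 2, 1 vs 6] → B does not strictly dominate A (column Y: 1 ≤ 6)
No single strategy strictly dominates all others → no strictly dominant strategy.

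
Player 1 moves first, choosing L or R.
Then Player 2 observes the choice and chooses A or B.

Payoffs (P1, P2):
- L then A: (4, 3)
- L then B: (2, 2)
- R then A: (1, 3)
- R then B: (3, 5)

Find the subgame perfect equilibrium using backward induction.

P1 plays L, P2 plays A after L and B after R; Payoff (4, 3)

Work:
Backward induction:
After L: P2 chooses A → P1 gets 4
After R: P2 chooses B → P1 gets 3
P1 chooses L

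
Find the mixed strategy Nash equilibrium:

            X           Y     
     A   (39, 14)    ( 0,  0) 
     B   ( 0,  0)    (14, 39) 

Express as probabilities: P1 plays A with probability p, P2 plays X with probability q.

p = 0.7358, q = 0.2642

Work:
Find probabilities that make opponent indifferent:
P2 chooses q to make P1 indifferent between A and B
P1 chooses p to make P2 indifferent between X and Y
Mixed NE: P1 plays (A: 0.7358, B: 0.2642), P2 plays (X: 0.2642, Y: 0.7358)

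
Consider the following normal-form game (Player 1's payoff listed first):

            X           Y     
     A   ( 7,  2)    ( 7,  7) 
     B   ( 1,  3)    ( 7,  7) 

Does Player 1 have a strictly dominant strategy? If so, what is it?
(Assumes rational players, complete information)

No strictly dominant strategy exists for Player 1

Work:
A strategy strictly dominates another if it gives a strictly higher payoff against every opponent action. Compare each pair of P1's strategies column-by-column:
  A vs B: [7 vs 1, 7 vs 7] → A does not strictly dominate B (column Y: 7 ≤ 7)
  B vs A: [1 vs 7, 7 vs 7] → B does not strictly dominate A (column X: 1 ≤ 7)
No single strategy strictly dominates all others → no strictly dominant strategy.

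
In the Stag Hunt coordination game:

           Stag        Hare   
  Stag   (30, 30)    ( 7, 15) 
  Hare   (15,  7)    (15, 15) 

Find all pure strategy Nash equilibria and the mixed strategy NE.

Pure NE: (Stag, Stag) and (Hare, Hare); Mixed NE: p = 0.3478, q = 0.3478

Work:
Check pure NE:
(Stag, Stag): (30, 30) - no unilateral deviation beneficial
(Hare, Hare): (15, 15) - no unilateral deviation beneficial
Mixed NE: P1 plays Stag with p = 0.3478, P2 plays Stag with q = 0.3478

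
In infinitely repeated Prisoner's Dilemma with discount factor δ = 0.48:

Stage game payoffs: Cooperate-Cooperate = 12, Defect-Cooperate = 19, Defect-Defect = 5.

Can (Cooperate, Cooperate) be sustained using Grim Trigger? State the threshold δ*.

δ* = 0.5; since δ = 0.48 < 0.5, cooperation cannot be sustained

Work:
For Grim Trigger:
Cooperate forever: 12/(1-δ)
Defect then punished: 19 + 5·δ/(1-δ)
Need: 12/(1-δ) ≥ 19 + 5·δ/(1-δ)
Solving: δ ≥ (T-R)/(T-P) = (19-12)/(19-5) = 0.5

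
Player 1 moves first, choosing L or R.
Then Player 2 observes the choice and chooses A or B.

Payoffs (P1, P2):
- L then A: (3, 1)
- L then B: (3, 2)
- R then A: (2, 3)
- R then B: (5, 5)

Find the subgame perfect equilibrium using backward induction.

P1 plays R, P2 plays B after L and B after R; Payoff (5, 5)

Work:
Backward induction:
After L: P2 chooses B → P1 gets 3
After R: P2 chooses B → P1 gets 5
P1 chooses R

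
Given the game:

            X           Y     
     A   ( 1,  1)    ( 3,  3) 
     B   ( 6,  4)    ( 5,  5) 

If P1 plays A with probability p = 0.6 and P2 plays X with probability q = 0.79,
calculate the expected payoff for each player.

E[P1] = 3.168, E[P2] = 2.536

Work:
E[P1] = p·q·π₁(A,X) + p·(1-q)·π₁(A,Y) + (1-p)·q·π₁(B,X) + (1-p)·(1-q)·π₁(B,Y)
= 0.6·0.79·1 + 0.6·0.21·3 + 0.4·0.79·6 + 0.4·0.21·5
= 3.168

E[P2] = 2.536 (similar calculation)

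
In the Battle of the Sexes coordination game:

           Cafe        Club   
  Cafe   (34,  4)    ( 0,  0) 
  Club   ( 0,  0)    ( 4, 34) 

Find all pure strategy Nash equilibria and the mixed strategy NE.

Pure NE: (Cafe, Cafe) and (Club, Club); Mixed NE: p = 0.8947, q = 0.1053

Work:
Check pure NE:
(Cafe, Cafe): (34, 4) - no unilateral deviation beneficial
(Club, Club): (4, 34) - no unilateral deviation beneficial
Mixed NE: P1 plays Cafe with p = 0.8947, P2 plays Cafe with q = 0.1053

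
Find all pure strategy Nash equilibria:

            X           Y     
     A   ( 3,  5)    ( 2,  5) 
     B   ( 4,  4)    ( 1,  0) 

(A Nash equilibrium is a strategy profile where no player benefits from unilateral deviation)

Nash equilibrium: (A, Y), (B, X)

Work:
Best responses:
  P1 vs X: payoffs [3, 4] → best response B (payoff 4)
  P1 vs Y: payoffs [2, 1] → best response A (payoff 2)
  P2 vs A: payoffs [5, 5] → best response X/Y (payoff 5)
  P2 vs B: payoffs [4, 0] → best response X (payoff 4)
Mutual best responses: (A,Y), (B,X) → Nash equilibria.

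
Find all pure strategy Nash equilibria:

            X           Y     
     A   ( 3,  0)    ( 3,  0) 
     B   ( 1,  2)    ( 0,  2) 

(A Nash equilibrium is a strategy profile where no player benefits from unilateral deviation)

Nash equilibrium: (A, X), (A, Y)

Work:
Best responses:
  P1 vs X: payoffs [3, 1] → best response A (payoff 3)
  P1 vs Y: payoffs [3, 0] → best response A (payoff 3)
  P2 vs A: payoffs [0, 0] → best response X/Y (payoff 0)
  P2 vs B: payoffs [2, 2] → best response X/Y (payoff 2)
Mutual best responses: (A,X), (A,Y) → Nash equilibria.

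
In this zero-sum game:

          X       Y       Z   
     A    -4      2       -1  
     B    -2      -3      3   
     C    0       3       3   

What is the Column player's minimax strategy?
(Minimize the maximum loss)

Column should play X, value = 0

Work:
Column player minimizes Row's maximum payoff:
Column X: max payoff to Row = 0
Column Y: max payoff to Row = 3
Column Z: max payoff to Row = 3
Minimum is 0, achieved by column X.
Minimax strategy: X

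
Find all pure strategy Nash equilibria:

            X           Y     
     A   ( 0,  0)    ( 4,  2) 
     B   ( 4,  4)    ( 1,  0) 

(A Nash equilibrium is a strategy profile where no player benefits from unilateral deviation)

Nash equilibrium: (A, Y), (B, X)

Work:
Best responses:
  P1 vs X: payoffs [0, 4] → best response B (payoff 4)
  P1 vs Y: payoffs [4, 1] → best response A (payoff 4)
  P2 vs A: payoffs [0, 2] → best response Y (payoff 2)
  P2 vs B: payoffs [4, 0] → best response X (payoff 4)
Mutual best responses: (A,Y), (B,X) → Nash equilibria.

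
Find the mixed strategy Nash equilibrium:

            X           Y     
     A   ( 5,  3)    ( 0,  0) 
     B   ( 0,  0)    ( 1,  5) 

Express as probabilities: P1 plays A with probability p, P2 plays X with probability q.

p = 0.625, q = 0.1667

Work:
Find probabilities that make opponent indifferent:
P2 chooses q to make P1 indifferent between A and B
P1 chooses p to make P2 indifferent between X and Y
Mixed NE: P1 plays (A: 0.625, B: 0.375), P2 plays (X: 0.1667, Y: 0.8333)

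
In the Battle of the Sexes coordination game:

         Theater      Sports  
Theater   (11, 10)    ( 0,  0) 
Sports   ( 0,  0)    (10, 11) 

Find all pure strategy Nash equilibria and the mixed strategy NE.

Pure NE: (Theater, Theater) and (Sports, Sports); Mixed NE: p = 0.5238, q = 0.4762

Work:
Check pure NE:
(Theater, Theater): (11, 10) - no unilateral deviation beneficial
(Sports, Sports): (10, 11) - no unilateral deviation beneficial
Mixed NE: P1 plays Theater with p = 0.5238, P2 plays Theater with q = 0.4762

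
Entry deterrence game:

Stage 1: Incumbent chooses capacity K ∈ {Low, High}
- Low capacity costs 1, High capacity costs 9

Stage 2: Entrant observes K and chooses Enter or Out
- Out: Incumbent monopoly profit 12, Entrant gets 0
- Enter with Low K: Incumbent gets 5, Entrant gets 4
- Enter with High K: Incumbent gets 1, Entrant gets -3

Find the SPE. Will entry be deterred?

SPE: (Low, Enter|Low, Out|High); Entry not deterred. Incumbent net profit = 4, Entrant gets 4

Work:
After Low K: Entrant enters (4 > 0)
After High K: Entrant stays out (-3 < 0)
Incumbent: Low → 5−1=4, High → 12−9=3
Incumbent chooses Low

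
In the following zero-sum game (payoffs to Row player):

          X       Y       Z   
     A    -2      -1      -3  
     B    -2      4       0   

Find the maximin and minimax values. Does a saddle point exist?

Maximin = -2, Minimax = -2, Saddle: True

Work:
Row minimums: [-3, -2] → maximin = -2
Column maximums: [-2, 4, 0] → minimax = -2
Saddle point exists! Game value = -2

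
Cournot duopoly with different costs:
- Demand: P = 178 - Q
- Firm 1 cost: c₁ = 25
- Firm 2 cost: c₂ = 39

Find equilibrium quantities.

q₁* = 55.67, q₂* = 41.67

Work:
Reaction: q₁ = (178 - 25 - q₂)/2
Reaction: q₂ = (178 - 39 - q₁)/2
Solve simultaneously:
q₁* = (178 - 2×25 + 39)/3 = 55.67
q₂* = (178 - 2×39 + 25)/3 = 41.67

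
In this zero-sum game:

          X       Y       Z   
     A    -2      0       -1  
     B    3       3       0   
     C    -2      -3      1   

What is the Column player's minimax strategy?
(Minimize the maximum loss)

Column should play Z, value = 1

Work:
Column player minimizes Row's maximum payoff:
Column X: max payoff to Row = 3
Column Y: max payoff to Row = 3
Column Z: max payoff to Row = 1
Minimum is 1, achieved by column Z.
Minimax strategy: Z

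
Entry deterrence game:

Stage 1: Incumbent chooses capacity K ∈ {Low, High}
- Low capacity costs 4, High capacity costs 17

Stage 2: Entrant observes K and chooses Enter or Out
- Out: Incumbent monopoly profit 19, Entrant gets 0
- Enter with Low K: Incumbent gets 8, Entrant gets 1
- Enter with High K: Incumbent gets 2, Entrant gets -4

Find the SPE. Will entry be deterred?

SPE: (Low, Enter|Low, Out|High); Entry not deterred. Incumbent net profit = 4, Entrant gets 1

Work:
After Low K: Entrant enters (1 > 0)
After High K: Entrant stays out (-4 < 0)
Incumbent: Low → 8−4=4, High → 19−17=2
Incumbent chooses Low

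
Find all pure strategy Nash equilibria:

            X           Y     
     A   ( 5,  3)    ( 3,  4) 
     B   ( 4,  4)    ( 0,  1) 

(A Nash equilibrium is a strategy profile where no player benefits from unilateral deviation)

Nash equilibrium: (A, Y)

Work:
Best responses:
  P1 vs X: payoffs [5, 4] → best response A (payoff 5)
  P1 vs Y: payoffs [3, 0] → best response A (payoff 3)
  P2 vs A: payoffs [3, 4] → best response Y (payoff 4)
  P2 vs B: payoffs [4, 1] → best response X (payoff 4)
Mutual best responses: (A,Y) → Nash equilibria.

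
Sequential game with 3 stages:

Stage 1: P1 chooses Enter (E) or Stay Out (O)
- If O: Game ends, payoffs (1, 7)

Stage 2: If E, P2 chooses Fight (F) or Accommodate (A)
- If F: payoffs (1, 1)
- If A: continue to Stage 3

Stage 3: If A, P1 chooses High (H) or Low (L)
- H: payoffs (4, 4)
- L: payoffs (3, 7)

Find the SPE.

SPE: (E, A, H); Outcome (4, 4)

Work:
Stage 3: P1 chooses H (4 vs 3)
Stage 2: P2: F->1, A->4 (anticipating H). Choose A
Stage 1: P1: O->1, E->4 (anticipating A, H). Choose E
SPE path: E -> A -> H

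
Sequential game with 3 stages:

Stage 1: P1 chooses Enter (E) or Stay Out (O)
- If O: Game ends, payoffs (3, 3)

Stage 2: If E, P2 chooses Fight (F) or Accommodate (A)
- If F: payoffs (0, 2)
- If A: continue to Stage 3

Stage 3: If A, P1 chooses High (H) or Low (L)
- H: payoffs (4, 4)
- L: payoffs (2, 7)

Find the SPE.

SPE: (E, A, H); Outcome (4, 4)

Work:
Stage 3: P1 chooses H (4 vs 2)
Stage 2: P2: F->2, A->4 (anticipating H). Choose A
Stage 1: P1: O->3, E->4 (anticipating A, H). Choose E
SPE path: E -> A -> H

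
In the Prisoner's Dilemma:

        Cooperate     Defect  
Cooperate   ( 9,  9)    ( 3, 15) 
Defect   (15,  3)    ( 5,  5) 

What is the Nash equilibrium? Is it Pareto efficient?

(Defect, Defect) is NE; not Pareto efficient

Work:
Defect dominates Cooperate for both players:
If P2 cooperates: Defect (15) > Cooperate (9)
If P2 defects: Defect (5) > Cooperate (3)
NE: (Defect, Defect) with payoff (5, 5)
But (Cooperate, Cooperate) = (9, 9) Pareto dominates (5, 5)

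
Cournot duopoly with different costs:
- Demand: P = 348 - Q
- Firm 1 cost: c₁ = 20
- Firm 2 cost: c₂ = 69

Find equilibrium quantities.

q₁* = 125.67, q₂* = 76.67

Work:
Reaction: q₁ = (348 - 20 - q₂)/2
Reaction: q₂ = (348 - 69 - q₁)/2
Solve simultaneously:
q₁* = (348 - 2×20 + 69)/3 = 125.67
q₂* = (348 - 2×69 + 20)/3 = 76.67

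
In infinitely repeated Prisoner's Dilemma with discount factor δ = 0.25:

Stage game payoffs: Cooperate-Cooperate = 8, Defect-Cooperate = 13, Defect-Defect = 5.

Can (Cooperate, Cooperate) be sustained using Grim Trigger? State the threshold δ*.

δ* = 0.625; since δ = 0.25 < 0.625, cooperation cannot be sustained

Work:
For Grim Trigger:
Cooperate forever: 8/(1-δ)
Defect then punished: 13 + 5·δ/(1-δ)
Need: 8/(1-δ) ≥ 13 + 5·δ/(1-δ)
Solving: δ ≥ (T-R)/(T-P) = (13-8)/(13-5) = 0.625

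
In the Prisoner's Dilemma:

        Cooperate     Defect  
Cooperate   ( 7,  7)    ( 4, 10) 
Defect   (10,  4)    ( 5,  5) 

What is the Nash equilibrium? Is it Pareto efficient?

(Defect, Defect) is NE; not Pareto efficient

Work:
Defect dominates Cooperate for both players:
If P2 cooperates: Defect (10) > Cooperate (7)
If P2 defects: Defect (5) > Cooperate (4)
NE: (Defect, Defect) with payoff (5, 5)
But (Cooperate, Cooperate) = (7, 7) Pareto dominates (5, 5)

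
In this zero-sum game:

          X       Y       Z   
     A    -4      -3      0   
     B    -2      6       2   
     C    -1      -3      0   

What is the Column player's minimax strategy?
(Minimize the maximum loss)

Column should play X, value = -1

Work:
Column player minimizes Row's maximum payoff:
Column X: max payoff to Row = -1
Column Y: max payoff to Row = 6
Column Z: max payoff to Row = 2
Minimum is -1, achieved by column X.
Minimax strategy: X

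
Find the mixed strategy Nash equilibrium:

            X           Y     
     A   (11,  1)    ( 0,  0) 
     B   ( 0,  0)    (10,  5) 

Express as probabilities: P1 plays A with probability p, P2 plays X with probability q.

p = 0.8333, q = 0.4762

Work:
Find probabilities that make opponent indifferent:
P2 chooses q to make P1 indifferent between A and B
P1 chooses p to make P2 indifferent between X and Y
Mixed NE: P1 plays (A: 0.8333, B: 0.1667), P2 plays (X: 0.4762, Y: 0.5238)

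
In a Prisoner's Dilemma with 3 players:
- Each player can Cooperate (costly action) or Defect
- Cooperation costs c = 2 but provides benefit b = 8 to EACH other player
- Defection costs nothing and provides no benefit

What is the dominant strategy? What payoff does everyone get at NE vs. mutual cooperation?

Dominant: Defect; NE payoff = 0; Coop payoff = 14

Work:
Defect dominates (saves cost c = 2, benefit to others is external)
NE: All defect → everyone gets 0
If all cooperate: each receives (2)×8 - 2 = 14
Social dilemma: 14 > 0 but NE gives 0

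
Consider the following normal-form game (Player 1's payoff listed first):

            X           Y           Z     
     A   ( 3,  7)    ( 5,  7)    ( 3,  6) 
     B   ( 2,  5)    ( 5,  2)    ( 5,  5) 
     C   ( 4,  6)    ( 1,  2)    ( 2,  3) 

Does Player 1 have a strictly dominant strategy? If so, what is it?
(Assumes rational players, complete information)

No strictly dominant strategy exists for Player 1

Work:
A strategy strictly dominates another if it gives a strictly higher payoff against every opponent action. Compare each pair of P1's strategies column-by-column:
  A vs B: [3 vs 2, 5 vs 5, 3 vs 5] → A does not strictly dominate B (column Y: 5 ≤ 5)
  A vs C: [3 vs 4, 5 vs 1, 3 vs 2] → A does not strictly dominate C (column X: 3 ≤ 4)
  B vs A: [2 vs 3, 5 vs 5, 5 vs 3] → B does not strictly dominate A (column X: 2 ≤ 3)
  B vs C: [2 vs 4, 5 vs 1, 5 vs 2] → B does not strictly dominate C (column X: 2 ≤ 4)
  C vs A: [4 vs 3, 1 vs 5, 2 vs 3] → C does not strictly dominate A (column Y: 1 ≤ 5)
  C vs B: [4 vs 2, 1 vs 5, 2 vs 5] → C does not strictly dominate B (column Y: 1 ≤ 5)
No single strategy strictly dominates all others → no strictly dominant strategy.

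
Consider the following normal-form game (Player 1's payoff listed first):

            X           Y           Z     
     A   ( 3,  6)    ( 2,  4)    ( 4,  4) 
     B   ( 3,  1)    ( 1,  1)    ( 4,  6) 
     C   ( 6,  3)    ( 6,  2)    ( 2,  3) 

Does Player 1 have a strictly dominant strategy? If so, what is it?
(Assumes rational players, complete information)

No strictly dominant strategy exists for Player 1

Work:
A strategy strictly dominates another if it gives a strictly higher payoff against every opponent action. Compare each pair of P1's strategies column-by-column:
  A vs B: [3 vs 3, 2 vs 1, 4 vs 4] → A does not strictly dominate B (column X: 3 ≤ 3)
  A vs C: [3 vs 6, 2 vs 6, 4 vs 2] → A does not strictly dominate C (column X: 3 ≤ 6)
  B vs A: [3 vs 3, 1 vs 2, 4 vs 4] → B does not strictly dominate A (column X: 3 ≤ 3)
  B vs C: [3 vs 6, 1 vs 6, 4 vs 2] → B does not strictly dominate C (column X: 3 ≤ 6)
  C vs A: [6 vs 3, 6 vs 2, 2 vs 4] → C does not strictly dominate A (column Z: 2 ≤ 4)
  C vs B: [6 vs 3, 6 vs 1, 2 vs 4] → C does not strictly dominate B (column Z: 2 ≤ 4)
No single strategy strictly dominates all others → no strictly dominant strategy.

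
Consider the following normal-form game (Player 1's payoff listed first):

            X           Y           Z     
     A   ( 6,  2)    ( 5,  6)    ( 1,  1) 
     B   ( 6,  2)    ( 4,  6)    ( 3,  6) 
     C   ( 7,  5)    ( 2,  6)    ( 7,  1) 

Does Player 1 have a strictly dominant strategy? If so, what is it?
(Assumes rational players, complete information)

No strictly dominant strategy exists for Player 1

Work:
A strategy strictly dominates another if it gives a strictly higher payoff against every opponent action. Compare each pair of P1's strategies column-by-column:
  A vs B: [6 vs 6, 5 vs 4, 1 vs 3] → A does not strictly dominate B (column X: 6 ≤ 6)
  A vs C: [6 vs 7, 5 vs 2, 1 vs 7] → A does not strictly dominate C (column X: 6 ≤ 7)
  B vs A: [6 vs 6, 4 vs 5, 3 vs 1] → B does not strictly dominate A (column X: 6 ≤ 6)
  B vs C: [6 vs 7, 4 vs 2, 3 vs 7] → B does not strictly dominate C (column X: 6 ≤ 7)
  C vs A: [7 vs 6, 2 vs 5, 7 vs 1] → C does not strictly dominate A (column Y: 2 ≤ 5)
  C vs B: [7 vs 6, 2 vs 4, 7 vs 3] → C does not strictly dominate B (column Y: 2 ≤ 4)
No single strategy strictly dominates all others → no strictly dominant strategy.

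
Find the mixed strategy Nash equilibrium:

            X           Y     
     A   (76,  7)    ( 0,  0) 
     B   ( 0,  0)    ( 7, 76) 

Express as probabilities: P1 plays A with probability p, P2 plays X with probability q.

p = 0.9157, q = 0.0843

Work:
Find probabilities that make opponent indifferent:
P2 chooses q to make P1 indifferent between A and B
P1 chooses p to make P2 indifferent between X and Y
Mixed NE: P1 plays (A: 0.9157, B: 0.0843), P2 plays (X: 0.0843, Y: 0.9157)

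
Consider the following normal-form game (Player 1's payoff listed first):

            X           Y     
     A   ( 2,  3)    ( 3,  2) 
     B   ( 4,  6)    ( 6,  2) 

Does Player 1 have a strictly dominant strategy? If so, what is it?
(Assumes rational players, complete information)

Yes, Player 1's strictly dominant strategy is B

Work:
A strategy strictly dominates another if it gives a strictly higher payoff against every opponent action. Compare each pair of P1's strategies column-by-column:
  A vs B: [2 vs 4, 3 vs 6] → A does not strictly dominate B (column X: 2 ≤ 4)
  B vs A: [4 vs 2, 6 vs 3] → B strictly dominates A
B strictly dominates every other strategy → strictly dominant.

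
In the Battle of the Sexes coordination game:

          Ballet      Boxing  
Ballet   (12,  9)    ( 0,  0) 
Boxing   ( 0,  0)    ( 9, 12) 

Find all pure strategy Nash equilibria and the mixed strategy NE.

Pure NE: (Ballet, Ballet) and (Boxing, Boxing); Mixed NE: p = 0.5714, q = 0.4286

Work:
Check pure NE:
(Ballet, Ballet): (12, 9) - no unilateral deviation beneficial
(Boxing, Boxing): (9, 12) - no unilateral deviation beneficial
Mixed NE: P1 plays Ballet with p = 0.5714, P2 plays Ballet with q = 0.4286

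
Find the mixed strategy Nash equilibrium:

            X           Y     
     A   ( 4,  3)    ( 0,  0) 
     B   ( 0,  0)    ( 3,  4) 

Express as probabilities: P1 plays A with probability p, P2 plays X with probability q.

p = 0.5714, q = 0.4286

Work:
Find probabilities that make opponent indifferent:
P2 chooses q to make P1 indifferent between A and B
P1 chooses p to make P2 indifferent between X and Y
Mixed NE: P1 plays (A: 0.5714, B: 0.4286), P2 plays (X: 0.4286, Y: 0.5714)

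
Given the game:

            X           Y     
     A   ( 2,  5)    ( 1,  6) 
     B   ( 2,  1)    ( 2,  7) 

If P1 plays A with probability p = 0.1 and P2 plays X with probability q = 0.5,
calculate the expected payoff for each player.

E[P1] = 1.95, E[P2] = 4.15

Work:
E[P1] = p·q·π₁(A,X) + p·(1-q)·π₁(A,Y) + (1-p)·q·π₁(B,X) + (1-p)·(1-q)·π₁(B,Y)
= 0.1·0.5·2 + 0.1·0.5·1 + 0.9·0.5·2 + 0.9·0.5·2
= 1.95

E[P2] = 4.15 (similar calculation)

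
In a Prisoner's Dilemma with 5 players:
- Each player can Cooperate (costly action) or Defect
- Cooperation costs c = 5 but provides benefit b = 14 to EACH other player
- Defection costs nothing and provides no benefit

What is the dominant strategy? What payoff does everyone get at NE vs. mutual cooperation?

Dominant: Defect; NE payoff = 0; Coop payoff = 51

Work:
Defect dominates (saves cost c = 5, benefit to others is external)
NE: All defect → everyone gets 0
If all cooperate: each receives (4)×14 - 5 = 51
Social dilemma: 51 > 0 but NE gives 0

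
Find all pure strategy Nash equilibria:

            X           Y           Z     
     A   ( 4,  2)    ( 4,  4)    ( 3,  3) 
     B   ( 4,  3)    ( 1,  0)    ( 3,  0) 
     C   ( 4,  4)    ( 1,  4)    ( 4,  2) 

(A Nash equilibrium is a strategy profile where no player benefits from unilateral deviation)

Nash equilibrium: (A, Y), (B, X), (C, X)

Work:
Best responses:
  P1 vs X: payoffs [4, 4, 4] → best response A/B/C (payoff 4)
  P1 vs Y: payoffs [4, 1, 1] → best response A (payoff 4)
  P1 vs Z: payoffs [3, 3, 4] → best response C (payoff 4)
  P2 vs A: payoffs [2, 4, 3] → best response Y (payoff 4)
  P2 vs B: payoffs [3, 0, 0] → best response X (payoff 3)
  P2 vs C: payoffs [4, 4, 2] → best response X/Y (payoff 4)
Mutual best responses: (A,Y), (B,X), (C,X) → Nash equilibria.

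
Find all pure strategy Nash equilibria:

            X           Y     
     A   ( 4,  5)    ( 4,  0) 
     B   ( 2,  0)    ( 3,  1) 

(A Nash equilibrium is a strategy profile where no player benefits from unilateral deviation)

Nash equilibrium: (A, X)

Work:
Best responses:
  P1 vs X: payoffs [4, 2] → best response A (payoff 4)
  P1 vs Y: payoffs [4, 3] → best response A (payoff 4)
  P2 vs A: payoffs [5, 0] → best response X (payoff 5)
  P2 vs B: payoffs [0, 1] → best response Y (payoff 1)
Mutual best responses: (A,X) → Nash equilibria.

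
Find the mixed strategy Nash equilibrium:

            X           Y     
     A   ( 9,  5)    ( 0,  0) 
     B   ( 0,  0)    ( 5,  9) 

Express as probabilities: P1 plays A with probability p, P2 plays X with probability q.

p = 0.6429, q = 0.3571

Work:
Find probabilities that make opponent indifferent:
P2 chooses q to make P1 indifferent between A and B
P1 chooses p to make P2 indifferent between X and Y
Mixed NE: P1 plays (A: 0.6429, B: 0.3571), P2 plays (X: 0.3571, Y: 0.6429)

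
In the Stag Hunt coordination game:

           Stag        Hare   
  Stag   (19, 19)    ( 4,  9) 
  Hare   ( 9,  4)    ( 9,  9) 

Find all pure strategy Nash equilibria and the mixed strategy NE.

Pure NE: (Stag, Stag) and (Hare, Hare); Mixed NE: p = 0.3333, q = 0.3333

Work:
Check pure NE:
(Stag, Stag): (19, 19) - no unilateral deviation beneficial
(Hare, Hare): (9, 9) - no unilateral deviation beneficial
Mixed NE: P1 plays Stag with p = 0.3333, P2 plays Stag with q = 0.3333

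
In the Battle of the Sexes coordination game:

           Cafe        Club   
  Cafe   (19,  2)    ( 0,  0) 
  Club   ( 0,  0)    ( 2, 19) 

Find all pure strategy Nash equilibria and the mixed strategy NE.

Pure NE: (Cafe, Cafe) and (Club, Club); Mixed NE: p = 0.9048, q = 0.0952

Work:
Check pure NE:
(Cafe, Cafe): (19, 2) - no unilateral deviation beneficial
(Club, Club): (2, 19) - no unilateral deviation beneficial
Mixed NE: P1 plays Cafe with p = 0.9048, P2 plays Cafe with q = 0.0952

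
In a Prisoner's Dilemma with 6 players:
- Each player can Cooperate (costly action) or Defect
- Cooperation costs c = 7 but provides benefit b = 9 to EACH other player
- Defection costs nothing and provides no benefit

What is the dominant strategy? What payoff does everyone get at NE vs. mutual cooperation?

Dominant: Defect; NE payoff = 0; Coop payoff = 38

Work:
Defect dominates (saves cost c = 7, benefit to others is external)
NE: All defect → everyone gets 0
If all cooperate: each receives (5)×9 - 7 = 38
Social dilemma: 38 > 0 but NE gives 0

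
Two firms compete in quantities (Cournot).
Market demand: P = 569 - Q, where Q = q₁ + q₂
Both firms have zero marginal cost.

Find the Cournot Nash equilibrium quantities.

q₁* = q₂* = 189.67; P* = 189.67

Work:
Profit: π_i = P·q_i = (a - q_i - q_j)·q_i
FOC: ∂π_i/∂q_i = a - 2q_i - q_j = 0
Reaction function: q_i = (569 - q_j)/2
Symmetry: q* = 569/3 = 189.67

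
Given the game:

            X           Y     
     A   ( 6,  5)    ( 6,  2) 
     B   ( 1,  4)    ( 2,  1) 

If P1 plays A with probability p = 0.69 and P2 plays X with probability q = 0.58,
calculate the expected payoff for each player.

E[P1] = 4.5802, E[P2] = 3.43

Work:
E[P1] = p·q·π₁(A,X) + p·(1-q)·π₁(A,Y) + (1-p)·q·π₁(B,X) + (1-p)·(1-q)·π₁(B,Y)
= 0.69·0.58·6 + 0.69·0.42·6 + 0.31·0.58·1 + 0.31·0.42·2
= 4.5802

E[P2] = 3.43 (similar calculation)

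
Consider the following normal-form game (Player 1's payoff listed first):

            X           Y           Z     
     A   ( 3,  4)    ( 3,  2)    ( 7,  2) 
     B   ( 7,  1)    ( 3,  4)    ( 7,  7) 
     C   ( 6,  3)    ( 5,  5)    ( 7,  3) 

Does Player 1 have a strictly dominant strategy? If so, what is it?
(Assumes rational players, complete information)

No strictly dominant strategy exists for Player 1

Work:
A strategy strictly dominates another if it gives a strictly higher payoff against every opponent action. Compare each pair of P1's strategies column-by-column:
  A vs B: [3 vs 7, 3 vs 3, 7 vs 7] → A does not strictly dominate B (column X: 3 ≤ 7)
  A vs C: [3 vs 6, 3 vs 5, 7 vs 7] → A does not strictly dominate C (column X: 3 ≤ 6)
  B vs A: [7 vs 3, 3 vs 3, 7 vs 7] → B does not strictly dominate A (column Y: 3 ≤ 3)
  B vs C: [7 vs 6, 3 vs 5, 7 vs 7] → B does not strictly dominate C (column Y: 3 ≤ 5)
  C vs A: [6 vs 3, 5 vs 3, 7 vs 7] → C does not strictly dominate A (column Z: 7 ≤ 7)
  C vs B: [6 vs 7, 5 vs 3, 7 vs 7] → C does not strictly dominate B (column X: 6 ≤ 7)
No single strategy strictly dominates all others → no strictly dominant strategy.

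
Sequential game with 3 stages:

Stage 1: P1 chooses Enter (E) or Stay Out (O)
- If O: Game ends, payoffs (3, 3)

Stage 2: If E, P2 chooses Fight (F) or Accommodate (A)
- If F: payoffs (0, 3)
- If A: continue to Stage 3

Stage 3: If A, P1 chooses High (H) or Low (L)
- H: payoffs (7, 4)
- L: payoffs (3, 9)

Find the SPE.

SPE: (E, A, H); Outcome (7, 4)

Work:
Stage 3: P1 chooses H (7 vs 3)
Stage 2: P2: F->3, A->4 (anticipating H). Choose A
Stage 1: P1: O->3, E->7 (anticipating A, H). Choose E
SPE path: E -> A -> H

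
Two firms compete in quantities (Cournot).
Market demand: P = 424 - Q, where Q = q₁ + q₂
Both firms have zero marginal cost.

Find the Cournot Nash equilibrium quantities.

q₁* = q₂* = 141.33; P* = 141.33

Work:
Profit: π_i = P·q_i = (a - q_i - q_j)·q_i
FOC: ∂π_i/∂q_i = a - 2q_i - q_j = 0
Reaction function: q_i = (424 - q_j)/2
Symmetry: q* = 424/3 = 141.33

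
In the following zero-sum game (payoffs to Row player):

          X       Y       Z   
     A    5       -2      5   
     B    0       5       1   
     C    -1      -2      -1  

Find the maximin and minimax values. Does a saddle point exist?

Maximin = 0, Minimax = 5, Saddle: False

Work:
Row minimums: [-2, 0, -2] → maximin = 0
Column maximums: [5, 5, 5] → minimax = 5
No saddle point (maximin ≠ minimax). Mixed strategy needed.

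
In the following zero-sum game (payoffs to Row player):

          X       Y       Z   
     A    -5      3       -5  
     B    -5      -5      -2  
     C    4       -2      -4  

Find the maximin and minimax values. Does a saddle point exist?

Maximin = -4, Minimax = -2, Saddle: False

Work:
Row minimums: [-5, -5, -4] → maximin = -4
Column maximums: [4, 3, -2] → minimax = -2
No saddle point (maximin ≠ minimax). Mixed strategy needed.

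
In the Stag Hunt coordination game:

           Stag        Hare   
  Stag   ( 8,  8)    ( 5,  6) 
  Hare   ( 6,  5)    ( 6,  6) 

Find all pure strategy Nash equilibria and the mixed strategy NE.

Pure NE: (Stag, Stag) and (Hare, Hare); Mixed NE: p = 0.3333, q = 0.3333

Work:
Check pure NE:
(Stag, Stag): (8, 8) - no unilateral deviation beneficial
(Hare, Hare): (6, 6) - no unilateral deviation beneficial
Mixed NE: P1 plays Stag with p = 0.3333, P2 plays Stag with q = 0.3333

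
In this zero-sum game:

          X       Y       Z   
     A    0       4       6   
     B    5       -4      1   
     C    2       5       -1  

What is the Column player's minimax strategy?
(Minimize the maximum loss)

Column should play X or Y (all achieve the minimum), value = 5

Work:
Column player minimizes Row's maximum payoff:
Column X: max payoff to Row = 5
Column Y: max payoff to Row = 5
Column Z: max payoff to Row = 6
Minimum is 5, achieved by columns X, Y (tied).
Each of X or Y is a minimax strategy.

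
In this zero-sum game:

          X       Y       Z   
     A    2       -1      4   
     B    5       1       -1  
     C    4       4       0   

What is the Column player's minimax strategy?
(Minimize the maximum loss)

Column should play Y or Z (all achieve the minimum), value = 4

Work:
Column player minimizes Row's maximum payoff:
Column X: max payoff to Row = 5
Column Y: max payoff to Row = 4
Column Z: max payoff to Row = 4
Minimum is 4, achieved by columns Y, Z (tied).
Each of Y or Z is a minimax strategy.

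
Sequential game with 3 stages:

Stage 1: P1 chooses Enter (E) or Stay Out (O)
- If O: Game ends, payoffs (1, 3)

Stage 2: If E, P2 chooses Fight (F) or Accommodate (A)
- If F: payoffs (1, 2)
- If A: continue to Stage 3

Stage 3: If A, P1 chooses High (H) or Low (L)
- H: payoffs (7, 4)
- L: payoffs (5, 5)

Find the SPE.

SPE: (E, A, H); Outcome (7, 4)

Work:
Stage 3: P1 chooses H (7 vs 5)
Stage 2: P2: F->2, A->4 (anticipating H). Choose A
Stage 1: P1: O->1, E->7 (anticipating A, H). Choose E
SPE path: E -> A -> H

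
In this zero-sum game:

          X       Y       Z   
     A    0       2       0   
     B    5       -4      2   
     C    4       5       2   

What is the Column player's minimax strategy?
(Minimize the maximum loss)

Column should play Z, value = 2

Work:
Column player minimizes Row's maximum payoff:
Column X: max payoff to Row = 5
Column Y: max payoff to Row = 5
Column Z: max payoff to Row = 2
Minimum is 2, achieved by column Z.
Minimax strategy: Z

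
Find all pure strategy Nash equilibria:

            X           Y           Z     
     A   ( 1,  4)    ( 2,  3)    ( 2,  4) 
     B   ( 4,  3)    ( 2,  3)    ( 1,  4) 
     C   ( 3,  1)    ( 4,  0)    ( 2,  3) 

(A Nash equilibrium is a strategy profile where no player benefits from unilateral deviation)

Nash equilibrium: (A, Z), (C, Z)

Work:
Best responses:
  P1 vs X: payoffs [1, 4, 3] → best response B (payoff 4)
  P1 vs Y: payoffs [2, 2, 4] → best response C (payoff 4)
  P1 vs Z: payoffs [2, 1, 2] → best response A/C (payoff 2)
  P2 vs A: payoffs [4, 3, 4] → best response X/Z (payoff 4)
  P2 vs B: payoffs [3, 3, 4] → best response Z (payoff 4)
  P2 vs C: payoffs [1, 0, 3] → best response Z (payoff 3)
Mutual best responses: (A,Z), (C,Z) → Nash equilibria.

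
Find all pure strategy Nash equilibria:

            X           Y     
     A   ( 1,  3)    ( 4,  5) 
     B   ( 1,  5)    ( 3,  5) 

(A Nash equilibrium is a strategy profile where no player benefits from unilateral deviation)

Nash equilibrium: (A, Y), (B, X)

Work:
Best responses:
  P1 vs X: payoffs [1, 1] → best response A/B (payoff 1)
  P1 vs Y: payoffs [4, 3] → best response A (payoff 4)
  P2 vs A: payoffs [3, 5] → best response Y (payoff 5)
  P2 vs B: payoffs [5, 5] → best response X/Y (payoff 5)
Mutual best responses: (A,Y), (B,X) → Nash equilibria.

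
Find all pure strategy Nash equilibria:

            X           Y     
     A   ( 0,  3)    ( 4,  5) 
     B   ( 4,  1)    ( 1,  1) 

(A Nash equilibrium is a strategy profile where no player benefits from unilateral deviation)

Nash equilibrium: (A, Y), (B, X)

Work:
Best responses:
  P1 vs X: payoffs [0, 4] → best response B (payoff 4)
  P1 vs Y: payoffs [4, 1] → best response A (payoff 4)
  P2 vs A: payoffs [3, 5] → best response Y (payoff 5)
  P2 vs B: payoffs [1, 1] → best response X/Y (payoff 1)
Mutual best responses: (A,Y), (B,X) → Nash equilibria.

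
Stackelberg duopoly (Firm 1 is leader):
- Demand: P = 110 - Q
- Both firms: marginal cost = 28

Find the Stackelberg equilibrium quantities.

q₁* (leader) = 41.0, q₂* (follower) = 20.5

Work:
Follower's reaction: q₂ = (a - c - q₁)/2
Leader substitutes: π₁ = q₁·(a - q₁ - (a-c-q₁)/2 - c)
FOC: q₁* = (110 - 28)/2 = 41.00
Then: q₂* = (110 - 28 - 41.0)/2 = 20.50
Leader has first-mover advantage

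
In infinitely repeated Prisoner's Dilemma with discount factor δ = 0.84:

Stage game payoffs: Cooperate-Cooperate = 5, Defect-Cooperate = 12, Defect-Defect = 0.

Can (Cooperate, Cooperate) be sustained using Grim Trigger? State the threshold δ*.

δ* = 0.5833; since δ = 0.84 ≥ 0.5833, cooperation can be sustained

Work:
For Grim Trigger:
Cooperate forever: 5/(1-δ)
Defect then punished: 12 + 0·δ/(1-δ)
Need: 5/(1-δ) ≥ 12 + 0·δ/(1-δ)
Solving: δ ≥ (T-R)/(T-P) = (12-5)/(12-0) = 0.5833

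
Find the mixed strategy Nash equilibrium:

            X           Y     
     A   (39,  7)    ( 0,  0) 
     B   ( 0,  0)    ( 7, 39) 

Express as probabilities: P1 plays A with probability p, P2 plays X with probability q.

p = 0.8478, q = 0.1522

Work:
Find probabilities that make opponent indifferent:
P2 chooses q to make P1 indifferent between A and B
P1 chooses p to make P2 indifferent between X and Y
Mixed NE: P1 plays (A: 0.8478, B: 0.1522), P2 plays (X: 0.1522, Y: 0.8478)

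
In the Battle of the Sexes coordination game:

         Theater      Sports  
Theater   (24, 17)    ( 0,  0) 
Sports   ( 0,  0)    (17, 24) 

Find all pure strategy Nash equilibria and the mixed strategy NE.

Pure NE: (Theater, Theater) and (Sports, Sports); Mixed NE: p = 0.5854, q = 0.4146

Work:
Check pure NE:
(Theater, Theater): (24, 17) - no unilateral deviation beneficial
(Sports, Sports): (17, 24) - no unilateral deviation beneficial
Mixed NE: P1 plays Theater with p = 0.5854, P2 plays Theater with q = 0.4146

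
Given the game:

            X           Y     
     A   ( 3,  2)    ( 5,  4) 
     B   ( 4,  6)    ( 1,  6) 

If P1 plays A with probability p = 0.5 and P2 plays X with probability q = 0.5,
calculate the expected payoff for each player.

E[P1] = 3.25, E[P2] = 4.5

Work:
E[P1] = p·q·π₁(A,X) + p·(1-q)·π₁(A,Y) + (1-p)·q·π₁(B,X) + (1-p)·(1-q)·π₁(B,Y)
= 0.5·0.5·3 + 0.5·0.5·5 + 0.5·0.5·4 + 0.5·0.5·1
= 3.25

E[P2] = 4.5 (similar calculation)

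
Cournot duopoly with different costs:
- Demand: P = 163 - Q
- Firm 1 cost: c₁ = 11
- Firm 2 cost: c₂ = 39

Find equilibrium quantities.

q₁* = 60.0, q₂* = 32.0

Work:
Reaction: q₁ = (163 - 11 - q₂)/2
Reaction: q₂ = (163 - 39 - q₁)/2
Solve simultaneously:
q₁* = (163 - 2×11 + 39)/3 = 60.0
q₂* = (163 - 2×39 + 11)/3 = 32.0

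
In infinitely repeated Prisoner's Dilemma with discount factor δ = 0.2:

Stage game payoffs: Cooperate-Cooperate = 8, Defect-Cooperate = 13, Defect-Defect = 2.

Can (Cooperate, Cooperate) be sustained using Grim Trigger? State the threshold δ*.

δ* = 0.4545; since δ = 0.2 < 0.4545, cooperation cannot be sustained

Work:
For Grim Trigger:
Cooperate forever: 8/(1-δ)
Defect then punished: 13 + 2·δ/(1-δ)
Need: 8/(1-δ) ≥ 13 + 2·δ/(1-δ)
Solving: δ ≥ (T-R)/(T-P) = (13-8)/(13-2) = 0.4545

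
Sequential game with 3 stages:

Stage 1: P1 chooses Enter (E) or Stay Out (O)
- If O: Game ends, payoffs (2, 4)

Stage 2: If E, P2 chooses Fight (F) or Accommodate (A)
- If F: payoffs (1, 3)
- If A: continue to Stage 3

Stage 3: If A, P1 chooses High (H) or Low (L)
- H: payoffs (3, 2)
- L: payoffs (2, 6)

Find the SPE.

SPE: (O, F, H); Outcome (2, 4)

Work:
Stage 3: P1 chooses H (3 vs 2)
Stage 2: P2: F->3, A->2 (anticipating H). Choose F
Stage 1: P1: O->2, E->1 (anticipating F, H). Choose O
SPE path: O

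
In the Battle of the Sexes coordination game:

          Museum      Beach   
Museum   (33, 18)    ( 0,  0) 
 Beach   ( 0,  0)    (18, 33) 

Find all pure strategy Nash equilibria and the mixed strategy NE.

Pure NE: (Museum, Museum) and (Beach, Beach); Mixed NE: p = 0.6471, q = 0.3529

Work:
Check pure NE:
(Museum, Museum): (33, 18) - no unilateral deviation beneficial
(Beach, Beach): (18, 33) - no unilateral deviation beneficial
Mixed NE: P1 plays Museum with p = 0.6471, P2 plays Museum with q = 0.3529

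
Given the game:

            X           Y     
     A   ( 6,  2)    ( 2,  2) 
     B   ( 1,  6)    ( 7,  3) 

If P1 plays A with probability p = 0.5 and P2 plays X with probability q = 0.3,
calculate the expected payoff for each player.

E[P1] = 4.2, E[P2] = 2.95

Work:
E[P1] = p·q·π₁(A,X) + p·(1-q)·π₁(A,Y) + (1-p)·q·π₁(B,X) + (1-p)·(1-q)·π₁(B,Y)
= 0.5·0.3·6 + 0.5·0.7·2 + 0.5·0.3·1 + 0.5·0.7·7
= 4.2

E[P2] = 2.95 (similar calculation)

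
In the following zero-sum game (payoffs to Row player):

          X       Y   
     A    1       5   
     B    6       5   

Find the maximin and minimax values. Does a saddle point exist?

Maximin = 5, Minimax = 5, Saddle: True

Work:
Row minimums: [1, 5] → maximin = 5
Column maximums: [6, 5] → minimax = 5
Saddle point exists! Game value = 5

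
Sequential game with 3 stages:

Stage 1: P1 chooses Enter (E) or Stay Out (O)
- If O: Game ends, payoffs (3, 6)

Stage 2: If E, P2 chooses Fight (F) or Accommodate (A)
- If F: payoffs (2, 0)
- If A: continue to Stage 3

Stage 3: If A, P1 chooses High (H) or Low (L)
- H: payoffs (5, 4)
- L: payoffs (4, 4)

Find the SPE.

SPE: (E, A, H); Outcome (5, 4)

Work:
Stage 3: P1 chooses H (5 vs 4)
Stage 2: P2: F->0, A->4 (anticipating H). Choose A
Stage 1: P1: O->3, E->5 (anticipating A, H). Choose E
SPE path: E -> A -> H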